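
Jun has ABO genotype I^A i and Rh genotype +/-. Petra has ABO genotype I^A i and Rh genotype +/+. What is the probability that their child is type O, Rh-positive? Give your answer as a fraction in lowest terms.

ABO cross I^A i × I^A i → offspring phenotypes: 1/4 O, 3/4 A.
Rh cross +/- × +/+ → 1 Rh+.
Independent loci: P(type O, Rh-positive) = 1/4 × 1 = 1/4.

1/4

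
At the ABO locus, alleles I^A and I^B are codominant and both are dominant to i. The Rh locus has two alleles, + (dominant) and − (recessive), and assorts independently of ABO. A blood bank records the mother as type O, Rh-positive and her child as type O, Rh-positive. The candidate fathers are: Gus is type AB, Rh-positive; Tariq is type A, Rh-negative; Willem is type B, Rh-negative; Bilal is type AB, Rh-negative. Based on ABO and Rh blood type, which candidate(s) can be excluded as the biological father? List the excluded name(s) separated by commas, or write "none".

A candidate is excluded only if no genotype consistent with his phenotype could produce a type O, Rh-positive child with a type O, Rh-positive mother.
Gus (type AB, Rh+): no genotype consistent with that phenotype can produce a type-O Rh+ child with a type-O mother.
Bilal (type AB, Rh-): no genotype consistent with that phenotype can produce a type-O Rh+ child with a type-O mother.

Gus, Bilal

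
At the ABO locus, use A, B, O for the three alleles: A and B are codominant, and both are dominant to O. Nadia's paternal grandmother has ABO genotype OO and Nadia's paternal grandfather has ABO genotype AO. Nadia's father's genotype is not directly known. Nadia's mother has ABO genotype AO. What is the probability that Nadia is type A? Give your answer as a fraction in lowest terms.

Nadia's father's ABO genotype from OO × AO: 1/2 AO, 1/2 OO.
Crossing each possibility with the mother AO and summing P(type A): 1/2·3/4 + 1/2·1/2 = 5/8.

5/8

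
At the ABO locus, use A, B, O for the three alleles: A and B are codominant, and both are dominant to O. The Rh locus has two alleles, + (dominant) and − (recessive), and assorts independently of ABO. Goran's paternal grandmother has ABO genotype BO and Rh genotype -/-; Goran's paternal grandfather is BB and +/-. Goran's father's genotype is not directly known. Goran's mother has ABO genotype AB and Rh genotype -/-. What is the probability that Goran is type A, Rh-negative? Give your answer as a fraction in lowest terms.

Goran's father's ABO genotype from BO × BB: 1/2 BB, 1/2 BO.
Crossing each possibility with the mother AB and summing P(type A): 1/2·0 + 1/2·1/4 = 1/8.
Similarly for Rh via the father's Rh distribution: P(Rh-) = 3/4.
Independent loci: 1/8 × 3/4 = 3/32.

3/32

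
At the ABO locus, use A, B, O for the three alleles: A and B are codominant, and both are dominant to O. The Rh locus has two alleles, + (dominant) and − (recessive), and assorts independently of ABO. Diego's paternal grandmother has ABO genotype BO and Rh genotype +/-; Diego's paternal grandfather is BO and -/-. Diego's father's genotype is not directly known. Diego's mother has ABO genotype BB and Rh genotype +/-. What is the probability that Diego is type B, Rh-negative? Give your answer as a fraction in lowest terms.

3/8

Diego's father's ABO genotype from BO × BO: 1/4 BB, 1/2 BO, 1/4 OO.
Crossing each possibility with the mother BB and summing P(type B): 1/4·1 + 1/2·1 + 1/4·1 = 1.
Similarly for Rh via the father's Rh distribution: P(Rh-) = 3/8.
Independent loci: 1 × 3/8 = 3/8.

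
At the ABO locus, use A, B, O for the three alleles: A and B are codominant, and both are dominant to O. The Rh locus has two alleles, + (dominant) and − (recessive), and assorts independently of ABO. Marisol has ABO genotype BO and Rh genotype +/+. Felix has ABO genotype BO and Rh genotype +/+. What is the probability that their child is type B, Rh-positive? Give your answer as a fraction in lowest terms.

ABO cross BO × BO → offspring phenotypes: 1/4 O, 3/4 B.
Rh cross +/+ × +/+ → 1 Rh+.
Independent loci: P(type B, Rh-positive) = 3/4 × 1 = 3/4.

3/4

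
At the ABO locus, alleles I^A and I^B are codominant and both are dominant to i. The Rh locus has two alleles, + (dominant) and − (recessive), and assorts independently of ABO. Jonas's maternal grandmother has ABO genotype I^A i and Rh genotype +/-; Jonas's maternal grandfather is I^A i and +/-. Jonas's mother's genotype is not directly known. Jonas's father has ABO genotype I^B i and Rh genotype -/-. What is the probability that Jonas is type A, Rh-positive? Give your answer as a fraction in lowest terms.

1/8

Jonas's mother's ABO genotype from I^A i × I^A i: 1/4 I^A I^A, 1/2 I^A i, 1/4 i i.
Crossing each possibility with the father I^B i and summing P(type A): 1/4·1/2 + 1/2·1/4 + 1/4·0 = 1/4.
Similarly for Rh via the mother's Rh distribution: P(Rh+) = 1/2.
Independent loci: 1/4 × 1/2 = 1/8.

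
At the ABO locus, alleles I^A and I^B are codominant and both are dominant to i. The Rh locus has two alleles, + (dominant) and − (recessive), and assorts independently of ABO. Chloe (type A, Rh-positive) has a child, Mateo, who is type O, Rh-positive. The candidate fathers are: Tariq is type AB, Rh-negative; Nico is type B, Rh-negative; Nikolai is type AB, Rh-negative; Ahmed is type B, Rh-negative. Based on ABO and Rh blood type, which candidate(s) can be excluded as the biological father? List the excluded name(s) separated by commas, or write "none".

A candidate is excluded only if no genotype consistent with his phenotype could produce a type O, Rh-positive child with a type A, Rh-positive mother.
Tariq (type AB, Rh-): no genotype consistent with that phenotype can produce a type-O Rh+ child with a type-A mother.
Nikolai (type AB, Rh-): no genotype consistent with that phenotype can produce a type-O Rh+ child with a type-A mother.

Tariq, Nikolai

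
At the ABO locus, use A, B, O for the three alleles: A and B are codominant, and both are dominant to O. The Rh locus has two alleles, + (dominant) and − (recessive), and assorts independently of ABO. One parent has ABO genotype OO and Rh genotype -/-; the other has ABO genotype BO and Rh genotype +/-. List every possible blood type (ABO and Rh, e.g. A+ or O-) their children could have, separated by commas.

Gametes from OO × BO give offspring ABO genotypes BO, OO, i.e. phenotypes O, B.
Rh cross -/- × +/- → phenotypes Rh+, Rh-.
Combining independently: O+, O-, B+, B-.

O+, O-, B+, B-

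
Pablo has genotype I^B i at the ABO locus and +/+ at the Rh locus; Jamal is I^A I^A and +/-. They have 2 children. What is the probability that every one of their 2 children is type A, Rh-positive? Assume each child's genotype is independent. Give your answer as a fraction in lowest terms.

ABO cross I^B i × I^A I^A → 1/2 A, 1/2 AB.
Rh cross +/+ × +/- → 1 Rh+; so P(type A, Rh-positive) = 1/2 × 1 = 1/2 per child.
All 2 independent: (1/2)^2 = 1/4.

1/4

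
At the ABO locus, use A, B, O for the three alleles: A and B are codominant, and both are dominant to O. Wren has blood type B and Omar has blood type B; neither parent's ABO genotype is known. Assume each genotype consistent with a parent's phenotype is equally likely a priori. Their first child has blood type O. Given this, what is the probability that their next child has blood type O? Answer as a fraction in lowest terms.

1/4

Possible genotypes: Wren ∈ {BB, BO}; Omar ∈ {BB, BO}.
Weight each parental genotype pair by prior × P(type-O child):
  BO × BO: posterior weight 1; P(next child type O) = 1/4.
Weighted sum = 1/4.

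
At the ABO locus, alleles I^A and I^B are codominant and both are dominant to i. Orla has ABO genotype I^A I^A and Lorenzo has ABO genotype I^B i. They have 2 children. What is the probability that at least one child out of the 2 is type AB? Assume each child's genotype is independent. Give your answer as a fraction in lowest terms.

ABO cross I^A I^A × I^B i → 1/2 A, 1/2 AB.
So P(type AB) = 1/2 per child.
P(none) = (1/2)^2 = 1/4; P(at least one) = 1 − 1/4 = 3/4.

3/4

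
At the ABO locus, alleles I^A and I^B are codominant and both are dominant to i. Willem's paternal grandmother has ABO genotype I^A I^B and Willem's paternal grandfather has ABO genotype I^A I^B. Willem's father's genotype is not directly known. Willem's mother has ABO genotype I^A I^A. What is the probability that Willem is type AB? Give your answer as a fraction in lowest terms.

1/2

Willem's father's ABO genotype from I^A I^B × I^A I^B: 1/4 I^A I^A, 1/2 I^A I^B, 1/4 I^B I^B.
Crossing each possibility with the mother I^A I^A and summing P(type AB): 1/4·0 + 1/2·1/2 + 1/4·1 = 1/2.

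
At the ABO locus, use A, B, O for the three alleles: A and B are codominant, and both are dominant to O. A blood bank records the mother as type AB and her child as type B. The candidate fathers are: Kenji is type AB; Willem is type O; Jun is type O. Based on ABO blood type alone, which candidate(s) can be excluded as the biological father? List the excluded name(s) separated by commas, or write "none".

A candidate is excluded only if no genotype consistent with his phenotype could produce a type B child with a type AB mother.
Every candidate has at least one consistent genotype combination, so none can be excluded.

none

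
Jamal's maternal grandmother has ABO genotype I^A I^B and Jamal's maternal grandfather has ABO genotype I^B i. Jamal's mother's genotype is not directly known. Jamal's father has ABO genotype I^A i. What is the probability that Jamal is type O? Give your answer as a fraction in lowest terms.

Jamal's mother's ABO genotype from I^A I^B × I^B i: 1/4 I^A I^B, 1/4 I^A i, 1/4 I^B I^B, 1/4 I^B i.
Crossing each possibility with the father I^A i and summing P(type O): 1/4·0 + 1/4·1/4 + 1/4·0 + 1/4·1/4 = 1/8.

1/8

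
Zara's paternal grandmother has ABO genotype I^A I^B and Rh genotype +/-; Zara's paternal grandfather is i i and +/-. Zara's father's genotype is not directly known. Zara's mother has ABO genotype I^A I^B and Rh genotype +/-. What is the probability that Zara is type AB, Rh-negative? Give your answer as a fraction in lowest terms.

Zara's father's ABO genotype from I^A I^B × i i: 1/2 I^A i, 1/2 I^B i.
Crossing each possibility with the mother I^A I^B and summing P(type AB): 1/2·1/4 + 1/2·1/4 = 1/4.
Similarly for Rh via the father's Rh distribution: P(Rh-) = 1/4.
Independent loci: 1/4 × 1/4 = 1/16.

1/16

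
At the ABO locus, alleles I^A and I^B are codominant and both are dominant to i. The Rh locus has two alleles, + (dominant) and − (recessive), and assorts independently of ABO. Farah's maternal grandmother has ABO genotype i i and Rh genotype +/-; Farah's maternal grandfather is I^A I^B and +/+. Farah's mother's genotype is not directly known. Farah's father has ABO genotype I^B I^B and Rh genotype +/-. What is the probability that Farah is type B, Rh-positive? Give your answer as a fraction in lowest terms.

21/32

Farah's mother's ABO genotype from i i × I^A I^B: 1/2 I^A i, 1/2 I^B i.
Crossing each possibility with the father I^B I^B and summing P(type B): 1/2·1/2 + 1/2·1 = 3/4.
Similarly for Rh via the mother's Rh distribution: P(Rh+) = 7/8.
Independent loci: 3/4 × 7/8 = 21/32.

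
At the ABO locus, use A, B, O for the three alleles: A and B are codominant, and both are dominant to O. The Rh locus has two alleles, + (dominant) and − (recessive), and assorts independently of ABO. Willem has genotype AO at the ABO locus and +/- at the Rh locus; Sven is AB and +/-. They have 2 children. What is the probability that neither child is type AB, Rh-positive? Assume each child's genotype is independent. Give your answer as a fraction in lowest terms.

ABO cross AO × AB → 1/2 A, 1/4 B, 1/4 AB.
Rh cross +/- × +/- → 3/4 Rh+, 1/4 Rh-; so P(type AB, Rh-positive) = 1/4 × 3/4 = 3/16 per child.
P(not type AB, Rh-positive) = 13/16 for one child; (13/16)^2 = 169/256.

169/256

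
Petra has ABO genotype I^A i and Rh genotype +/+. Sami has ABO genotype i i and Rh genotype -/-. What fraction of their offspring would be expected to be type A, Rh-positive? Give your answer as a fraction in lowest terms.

ABO cross I^A i × i i → offspring phenotypes: 1/2 O, 1/2 A.
Rh cross +/+ × -/- → 1 Rh+.
Independent loci: P(type A, Rh-positive) = 1/2 × 1 = 1/2.

1/2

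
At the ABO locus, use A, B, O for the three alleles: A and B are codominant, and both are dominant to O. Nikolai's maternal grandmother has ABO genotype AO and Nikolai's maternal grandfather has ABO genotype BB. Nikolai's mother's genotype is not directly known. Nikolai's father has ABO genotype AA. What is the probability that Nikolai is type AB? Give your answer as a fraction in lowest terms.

Nikolai's mother's ABO genotype from AO × BB: 1/2 AB, 1/2 BO.
Crossing each possibility with the father AA and summing P(type AB): 1/2·1/2 + 1/2·1/2 = 1/2.

1/2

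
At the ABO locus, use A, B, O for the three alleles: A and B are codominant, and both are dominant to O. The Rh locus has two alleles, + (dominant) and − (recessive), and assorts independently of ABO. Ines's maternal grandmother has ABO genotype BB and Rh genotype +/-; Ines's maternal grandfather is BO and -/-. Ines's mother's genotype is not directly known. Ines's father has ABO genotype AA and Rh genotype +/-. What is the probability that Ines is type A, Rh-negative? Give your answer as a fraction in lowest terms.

Ines's mother's ABO genotype from BB × BO: 1/2 BB, 1/2 BO.
Crossing each possibility with the father AA and summing P(type A): 1/2·0 + 1/2·1/2 = 1/4.
Similarly for Rh via the mother's Rh distribution: P(Rh-) = 3/8.
Independent loci: 1/4 × 3/8 = 3/32.

3/32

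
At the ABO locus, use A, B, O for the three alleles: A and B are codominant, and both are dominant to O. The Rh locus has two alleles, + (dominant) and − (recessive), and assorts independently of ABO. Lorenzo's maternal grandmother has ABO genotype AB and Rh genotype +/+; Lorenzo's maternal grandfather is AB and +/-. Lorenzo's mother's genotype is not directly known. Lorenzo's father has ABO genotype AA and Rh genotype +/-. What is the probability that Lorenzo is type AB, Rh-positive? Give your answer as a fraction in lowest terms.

7/16

Lorenzo's mother's ABO genotype from AB × AB: 1/4 AA, 1/2 AB, 1/4 BB.
Crossing each possibility with the father AA and summing P(type AB): 1/4·0 + 1/2·1/2 + 1/4·1 = 1/2.
Similarly for Rh via the mother's Rh distribution: P(Rh+) = 7/8.
Independent loci: 1/2 × 7/8 = 7/16.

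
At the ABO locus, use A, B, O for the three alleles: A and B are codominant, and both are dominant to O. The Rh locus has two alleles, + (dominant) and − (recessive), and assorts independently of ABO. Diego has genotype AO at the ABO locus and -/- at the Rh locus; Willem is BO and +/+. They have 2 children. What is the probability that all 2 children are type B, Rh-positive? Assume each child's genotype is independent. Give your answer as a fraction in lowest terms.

1/16

ABO cross AO × BO → 1/4 O, 1/4 A, 1/4 B, 1/4 AB.
Rh cross -/- × +/+ → 1 Rh+; so P(type B, Rh-positive) = 1/4 × 1 = 1/4 per child.
All 2 independent: (1/4)^2 = 1/16.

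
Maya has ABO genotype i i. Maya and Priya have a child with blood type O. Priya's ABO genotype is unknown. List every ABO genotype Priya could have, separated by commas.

I^A i, I^B i, i i

For each candidate genotype of Priya, check whether crossing it with i i can produce every observed child phenotype.
  I^A I^A → possible child types {A} ✗
  I^A I^B → possible child types {A, B} ✗
  I^A i → possible child types {O, A} ✓
  I^B I^B → possible child types {B} ✗
  I^B i → possible child types {O, B} ✓
  i i → possible child types {O} ✓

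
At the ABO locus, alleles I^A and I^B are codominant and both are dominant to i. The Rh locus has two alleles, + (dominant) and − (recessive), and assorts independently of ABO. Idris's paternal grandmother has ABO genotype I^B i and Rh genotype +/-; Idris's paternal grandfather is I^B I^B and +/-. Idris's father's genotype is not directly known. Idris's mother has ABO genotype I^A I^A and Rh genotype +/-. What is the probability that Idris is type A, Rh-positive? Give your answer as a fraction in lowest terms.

Idris's father's ABO genotype from I^B i × I^B I^B: 1/2 I^B I^B, 1/2 I^B i.
Crossing each possibility with the mother I^A I^A and summing P(type A): 1/2·0 + 1/2·1/2 = 1/4.
Similarly for Rh via the father's Rh distribution: P(Rh+) = 3/4.
Independent loci: 1/4 × 3/4 = 3/16.

3/16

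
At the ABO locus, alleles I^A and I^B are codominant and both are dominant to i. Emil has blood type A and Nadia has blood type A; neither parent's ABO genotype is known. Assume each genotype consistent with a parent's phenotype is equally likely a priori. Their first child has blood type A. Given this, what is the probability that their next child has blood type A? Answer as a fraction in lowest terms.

Possible genotypes: Emil ∈ {I^A I^A, I^A i}; Nadia ∈ {I^A I^A, I^A i}.
Weight each parental genotype pair by prior × P(type-A child):
  I^A I^A × I^A I^A: posterior weight 4/15; P(next child type A) = 1.
  I^A I^A × I^A i: posterior weight 4/15; P(next child type A) = 1.
  I^A i × I^A I^A: posterior weight 4/15; P(next child type A) = 1.
  I^A i × I^A i: posterior weight 1/5; P(next child type A) = 3/4.
Weighted sum = 19/20.

19/20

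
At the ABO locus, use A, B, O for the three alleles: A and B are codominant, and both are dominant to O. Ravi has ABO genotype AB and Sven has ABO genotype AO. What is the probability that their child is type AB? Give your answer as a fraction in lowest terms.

1/4

ABO cross AB × AO → offspring phenotypes: 1/2 A, 1/4 B, 1/4 AB.
So P(type AB) = 1/4.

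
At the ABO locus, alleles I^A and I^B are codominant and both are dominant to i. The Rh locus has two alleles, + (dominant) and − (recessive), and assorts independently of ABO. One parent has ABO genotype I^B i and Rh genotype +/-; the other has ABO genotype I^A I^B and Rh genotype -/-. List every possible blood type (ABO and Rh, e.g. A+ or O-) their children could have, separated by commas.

A+, A-, B+, B-, AB+, AB-

Gametes from I^B i × I^A I^B give offspring ABO genotypes I^A I^B, I^A i, I^B I^B, I^B i, i.e. phenotypes A, B, AB.
Rh cross +/- × -/- → phenotypes Rh+, Rh-.
Combining independently: A+, A-, B+, B-, AB+, AB-.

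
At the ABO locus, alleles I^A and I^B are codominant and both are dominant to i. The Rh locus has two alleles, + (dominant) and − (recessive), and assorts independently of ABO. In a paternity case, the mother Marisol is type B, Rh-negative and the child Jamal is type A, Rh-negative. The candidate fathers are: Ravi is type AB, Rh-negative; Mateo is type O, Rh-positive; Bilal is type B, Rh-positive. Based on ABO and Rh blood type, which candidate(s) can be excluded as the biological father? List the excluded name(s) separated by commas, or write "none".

Mateo, Bilal

A candidate is excluded only if no genotype consistent with his phenotype could produce a type A, Rh-negative child with a type B, Rh-negative mother.
Mateo (type O, Rh+): no genotype consistent with that phenotype can produce a type-A Rh- child with a type-B mother.
Bilal (type B, Rh+): no genotype consistent with that phenotype can produce a type-A Rh- child with a type-B mother.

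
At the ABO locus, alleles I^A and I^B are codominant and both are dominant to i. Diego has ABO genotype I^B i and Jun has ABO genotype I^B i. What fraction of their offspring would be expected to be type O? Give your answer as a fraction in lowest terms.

1/4

ABO cross I^B i × I^B i → offspring phenotypes: 1/4 O, 3/4 B.
So P(type O) = 1/4.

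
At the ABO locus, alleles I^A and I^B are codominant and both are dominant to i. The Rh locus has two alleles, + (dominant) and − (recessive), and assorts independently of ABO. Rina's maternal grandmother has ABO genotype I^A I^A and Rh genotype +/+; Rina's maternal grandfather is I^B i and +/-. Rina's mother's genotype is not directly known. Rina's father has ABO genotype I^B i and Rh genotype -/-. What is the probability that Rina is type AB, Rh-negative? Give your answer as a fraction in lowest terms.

Rina's mother's ABO genotype from I^A I^A × I^B i: 1/2 I^A I^B, 1/2 I^A i.
Crossing each possibility with the father I^B i and summing P(type AB): 1/2·1/4 + 1/2·1/4 = 1/4.
Similarly for Rh via the mother's Rh distribution: P(Rh-) = 1/4.
Independent loci: 1/4 × 1/4 = 1/16.

1/16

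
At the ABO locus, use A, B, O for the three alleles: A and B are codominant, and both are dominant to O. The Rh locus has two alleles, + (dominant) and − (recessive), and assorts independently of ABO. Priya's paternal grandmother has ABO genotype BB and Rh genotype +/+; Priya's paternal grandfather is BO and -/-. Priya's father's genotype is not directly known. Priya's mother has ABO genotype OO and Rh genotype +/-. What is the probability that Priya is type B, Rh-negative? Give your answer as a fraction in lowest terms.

3/16

Priya's father's ABO genotype from BB × BO: 1/2 BB, 1/2 BO.
Crossing each possibility with the mother OO and summing P(type B): 1/2·1 + 1/2·1/2 = 3/4.
Similarly for Rh via the father's Rh distribution: P(Rh-) = 1/4.
Independent loci: 3/4 × 1/4 = 3/16.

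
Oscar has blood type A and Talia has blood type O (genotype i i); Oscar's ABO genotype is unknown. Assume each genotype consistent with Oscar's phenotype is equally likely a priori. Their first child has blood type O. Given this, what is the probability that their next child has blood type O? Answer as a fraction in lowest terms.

1/2

Possible genotypes: Oscar ∈ {I^A I^A, I^A i}; Talia ∈ {i i}.
Weight each parental genotype pair by prior × P(type-O child):
  I^A i × i i: posterior weight 1; P(next child type O) = 1/2.
Weighted sum = 1/2.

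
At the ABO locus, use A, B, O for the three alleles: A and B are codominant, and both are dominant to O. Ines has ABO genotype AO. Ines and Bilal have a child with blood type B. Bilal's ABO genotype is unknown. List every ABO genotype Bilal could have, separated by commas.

AB, BB, BO

For each candidate genotype of Bilal, check whether crossing it with AO can produce every observed child phenotype.
  AA → possible child types {A} ✗
  AB → possible child types {A, B, AB} ✓
  AO → possible child types {O, A} ✗
  BB → possible child types {B, AB} ✓
  BO → possible child types {O, A, B, AB} ✓
  OO → possible child types {O, A} ✗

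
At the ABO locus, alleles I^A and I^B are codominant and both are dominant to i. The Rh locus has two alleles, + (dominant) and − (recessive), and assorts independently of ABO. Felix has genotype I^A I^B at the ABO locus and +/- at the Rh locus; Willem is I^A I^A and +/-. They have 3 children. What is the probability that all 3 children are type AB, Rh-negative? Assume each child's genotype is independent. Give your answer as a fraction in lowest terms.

1/512

ABO cross I^A I^B × I^A I^A → 1/2 A, 1/2 AB.
Rh cross +/- × +/- → 3/4 Rh+, 1/4 Rh-; so P(type AB, Rh-negative) = 1/2 × 1/4 = 1/8 per child.
All 3 independent: (1/8)^3 = 1/512.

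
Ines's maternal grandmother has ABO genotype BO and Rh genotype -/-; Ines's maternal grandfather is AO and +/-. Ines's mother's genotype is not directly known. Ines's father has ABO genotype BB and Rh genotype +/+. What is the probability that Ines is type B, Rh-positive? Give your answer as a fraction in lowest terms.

Ines's mother's ABO genotype from BO × AO: 1/4 AB, 1/4 AO, 1/4 BO, 1/4 OO.
Crossing each possibility with the father BB and summing P(type B): 1/4·1/2 + 1/4·1/2 + 1/4·1 + 1/4·1 = 3/4.
Similarly for Rh via the mother's Rh distribution: P(Rh+) = 1.
Independent loci: 3/4 × 1 = 3/4.

3/4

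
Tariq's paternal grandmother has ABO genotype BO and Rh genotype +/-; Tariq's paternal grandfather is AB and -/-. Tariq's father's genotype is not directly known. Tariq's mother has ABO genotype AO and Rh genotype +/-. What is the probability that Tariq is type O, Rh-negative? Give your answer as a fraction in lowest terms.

Tariq's father's ABO genotype from BO × AB: 1/4 AB, 1/4 AO, 1/4 BB, 1/4 BO.
Crossing each possibility with the mother AO and summing P(type O): 1/4·0 + 1/4·1/4 + 1/4·0 + 1/4·1/4 = 1/8.
Similarly for Rh via the father's Rh distribution: P(Rh-) = 3/8.
Independent loci: 1/8 × 3/8 = 3/64.

3/64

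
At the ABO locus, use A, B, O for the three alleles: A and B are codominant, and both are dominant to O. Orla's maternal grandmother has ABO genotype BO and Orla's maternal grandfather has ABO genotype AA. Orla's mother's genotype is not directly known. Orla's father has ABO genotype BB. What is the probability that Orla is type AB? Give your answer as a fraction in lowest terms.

Orla's mother's ABO genotype from BO × AA: 1/2 AB, 1/2 AO.
Crossing each possibility with the father BB and summing P(type AB): 1/2·1/2 + 1/2·1/2 = 1/2.

1/2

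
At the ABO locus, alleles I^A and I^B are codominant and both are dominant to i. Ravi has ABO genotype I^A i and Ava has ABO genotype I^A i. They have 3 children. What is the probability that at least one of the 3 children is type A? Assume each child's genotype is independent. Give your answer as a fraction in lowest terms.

ABO cross I^A i × I^A i → 1/4 O, 3/4 A.
So P(type A) = 3/4 per child.
P(none) = (1/4)^3 = 1/64; P(at least one) = 1 − 1/64 = 63/64.

63/64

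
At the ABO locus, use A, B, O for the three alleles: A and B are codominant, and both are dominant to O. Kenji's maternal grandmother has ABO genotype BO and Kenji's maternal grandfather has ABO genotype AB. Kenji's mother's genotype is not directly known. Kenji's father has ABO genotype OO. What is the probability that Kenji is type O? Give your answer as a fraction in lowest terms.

1/4

Kenji's mother's ABO genotype from BO × AB: 1/4 AB, 1/4 AO, 1/4 BB, 1/4 BO.
Crossing each possibility with the father OO and summing P(type O): 1/4·0 + 1/4·1/2 + 1/4·0 + 1/4·1/2 = 1/4.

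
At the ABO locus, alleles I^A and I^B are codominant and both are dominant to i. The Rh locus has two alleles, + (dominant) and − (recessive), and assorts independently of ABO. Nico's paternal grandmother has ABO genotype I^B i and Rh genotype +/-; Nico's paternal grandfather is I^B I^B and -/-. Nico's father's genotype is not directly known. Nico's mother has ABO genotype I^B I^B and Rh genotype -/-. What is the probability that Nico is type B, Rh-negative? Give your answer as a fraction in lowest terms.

Nico's father's ABO genotype from I^B i × I^B I^B: 1/2 I^B I^B, 1/2 I^B i.
Crossing each possibility with the mother I^B I^B and summing P(type B): 1/2·1 + 1/2·1 = 1.
Similarly for Rh via the father's Rh distribution: P(Rh-) = 3/4.
Independent loci: 1 × 3/4 = 3/4.

3/4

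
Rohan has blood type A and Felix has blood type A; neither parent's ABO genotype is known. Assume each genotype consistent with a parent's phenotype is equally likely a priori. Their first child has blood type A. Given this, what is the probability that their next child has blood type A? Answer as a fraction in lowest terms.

Possible genotypes: Rohan ∈ {AA, AO}; Felix ∈ {AA, AO}.
Weight each parental genotype pair by prior × P(type-A child):
  AA × AA: posterior weight 4/15; P(next child type A) = 1.
  AA × AO: posterior weight 4/15; P(next child type A) = 1.
  AO × AA: posterior weight 4/15; P(next child type A) = 1.
  AO × AO: posterior weight 1/5; P(next child type A) = 3/4.
Weighted sum = 19/20.

19/20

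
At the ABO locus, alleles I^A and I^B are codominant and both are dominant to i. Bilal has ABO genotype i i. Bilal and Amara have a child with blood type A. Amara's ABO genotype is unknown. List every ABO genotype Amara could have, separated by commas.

I^A I^A, I^A I^B, I^A i

For each candidate genotype of Amara, check whether crossing it with i i can produce every observed child phenotype.
  I^A I^A → possible child types {A} ✓
  I^A I^B → possible child types {A, B} ✓
  I^A i → possible child types {O, A} ✓
  I^B I^B → possible child types {B} ✗
  I^B i → possible child types {O, B} ✗
  i i → possible child types {O} ✗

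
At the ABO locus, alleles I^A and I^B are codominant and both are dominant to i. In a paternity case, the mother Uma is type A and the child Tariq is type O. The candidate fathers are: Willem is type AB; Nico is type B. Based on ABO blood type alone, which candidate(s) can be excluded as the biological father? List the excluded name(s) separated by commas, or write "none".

A candidate is excluded only if no genotype consistent with his phenotype could produce a type O child with a type A mother.
Willem (type AB): no genotype consistent with that phenotype can produce a type-O child with a type-A mother.

Willem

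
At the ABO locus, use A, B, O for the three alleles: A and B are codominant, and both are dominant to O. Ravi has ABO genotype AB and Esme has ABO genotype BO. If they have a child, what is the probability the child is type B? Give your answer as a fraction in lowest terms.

ABO cross AB × BO → offspring phenotypes: 1/4 A, 1/2 B, 1/4 AB.
So P(type B) = 1/2.

1/2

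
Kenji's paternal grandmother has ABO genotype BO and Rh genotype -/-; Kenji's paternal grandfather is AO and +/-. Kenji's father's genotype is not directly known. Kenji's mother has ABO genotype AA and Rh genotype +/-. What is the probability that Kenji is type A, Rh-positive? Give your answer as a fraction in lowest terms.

15/32

Kenji's father's ABO genotype from BO × AO: 1/4 AB, 1/4 AO, 1/4 BO, 1/4 OO.
Crossing each possibility with the mother AA and summing P(type A): 1/4·1/2 + 1/4·1 + 1/4·1/2 + 1/4·1 = 3/4.
Similarly for Rh via the father's Rh distribution: P(Rh+) = 5/8.
Independent loci: 3/4 × 5/8 = 15/32.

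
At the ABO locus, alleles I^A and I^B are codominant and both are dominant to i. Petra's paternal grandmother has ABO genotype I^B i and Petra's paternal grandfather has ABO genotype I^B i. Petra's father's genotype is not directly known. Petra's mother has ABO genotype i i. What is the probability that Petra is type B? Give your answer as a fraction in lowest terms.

1/2

Petra's father's ABO genotype from I^B i × I^B i: 1/4 I^B I^B, 1/2 I^B i, 1/4 i i.
Crossing each possibility with the mother i i and summing P(type B): 1/4·1 + 1/2·1/2 + 1/4·0 = 1/2.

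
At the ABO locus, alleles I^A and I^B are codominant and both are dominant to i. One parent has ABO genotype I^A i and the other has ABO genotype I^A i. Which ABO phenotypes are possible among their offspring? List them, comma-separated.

Gametes from I^A i × I^A i give offspring ABO genotypes I^A I^A, I^A i, i i, i.e. phenotypes O, A.

O, A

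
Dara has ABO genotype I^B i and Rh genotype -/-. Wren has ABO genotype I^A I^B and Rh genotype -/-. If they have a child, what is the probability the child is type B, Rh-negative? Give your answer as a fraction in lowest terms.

1/2

ABO cross I^B i × I^A I^B → offspring phenotypes: 1/4 A, 1/2 B, 1/4 AB.
Rh cross -/- × -/- → 1 Rh-.
Independent loci: P(type B, Rh-negative) = 1/2 × 1 = 1/2.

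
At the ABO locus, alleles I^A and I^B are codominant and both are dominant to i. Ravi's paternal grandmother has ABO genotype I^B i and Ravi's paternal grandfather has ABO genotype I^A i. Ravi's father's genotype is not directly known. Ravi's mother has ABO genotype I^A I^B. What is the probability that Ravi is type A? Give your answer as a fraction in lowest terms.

3/8

Ravi's father's ABO genotype from I^B i × I^A i: 1/4 I^A I^B, 1/4 I^A i, 1/4 I^B i, 1/4 i i.
Crossing each possibility with the mother I^A I^B and summing P(type A): 1/4·1/4 + 1/4·1/2 + 1/4·1/4 + 1/4·1/2 = 3/8.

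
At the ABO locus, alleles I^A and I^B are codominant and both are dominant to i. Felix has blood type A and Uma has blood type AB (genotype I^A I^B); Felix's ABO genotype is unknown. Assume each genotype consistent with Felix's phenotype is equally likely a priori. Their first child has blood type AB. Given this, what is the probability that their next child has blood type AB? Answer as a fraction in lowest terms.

5/12

Possible genotypes: Felix ∈ {I^A I^A, I^A i}; Uma ∈ {I^A I^B}.
Weight each parental genotype pair by prior × P(type-AB child):
  I^A I^A × I^A I^B: posterior weight 2/3; P(next child type AB) = 1/2.
  I^A i × I^A I^B: posterior weight 1/3; P(next child type AB) = 1/4.
Weighted sum = 5/12.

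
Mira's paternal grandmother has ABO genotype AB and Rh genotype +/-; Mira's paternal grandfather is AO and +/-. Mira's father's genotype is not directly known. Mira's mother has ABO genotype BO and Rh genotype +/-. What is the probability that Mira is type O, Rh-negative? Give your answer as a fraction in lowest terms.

1/32

Mira's father's ABO genotype from AB × AO: 1/4 AA, 1/4 AB, 1/4 AO, 1/4 BO.
Crossing each possibility with the mother BO and summing P(type O): 1/4·0 + 1/4·0 + 1/4·1/4 + 1/4·1/4 = 1/8.
Similarly for Rh via the father's Rh distribution: P(Rh-) = 1/4.
Independent loci: 1/8 × 1/4 = 1/32.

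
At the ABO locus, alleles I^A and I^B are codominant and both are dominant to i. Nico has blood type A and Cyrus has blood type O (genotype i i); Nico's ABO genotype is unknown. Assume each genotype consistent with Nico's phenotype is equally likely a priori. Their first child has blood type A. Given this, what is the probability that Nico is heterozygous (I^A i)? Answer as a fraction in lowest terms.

Possible genotypes: Nico ∈ {I^A I^A, I^A i}; Cyrus ∈ {i i}.
Weight each parental genotype pair by prior × P(type-A child):
  I^A I^A × i i: posterior weight 2/3.
  I^A i × i i: posterior weight 1/3.
Sum the posterior weight over pairs where Nico is I^A i: 1/3.

1/3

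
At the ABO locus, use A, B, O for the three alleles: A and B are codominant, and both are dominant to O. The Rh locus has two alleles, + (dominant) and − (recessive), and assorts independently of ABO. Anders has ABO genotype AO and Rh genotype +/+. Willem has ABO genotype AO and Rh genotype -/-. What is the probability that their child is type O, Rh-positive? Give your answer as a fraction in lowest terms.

1/4

ABO cross AO × AO → offspring phenotypes: 1/4 O, 3/4 A.
Rh cross +/+ × -/- → 1 Rh+.
Independent loci: P(type O, Rh-positive) = 1/4 × 1 = 1/4.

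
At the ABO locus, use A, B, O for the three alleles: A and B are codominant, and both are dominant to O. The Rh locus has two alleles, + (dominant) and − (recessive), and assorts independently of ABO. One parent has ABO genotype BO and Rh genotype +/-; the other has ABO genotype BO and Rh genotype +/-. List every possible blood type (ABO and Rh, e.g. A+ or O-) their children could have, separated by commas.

O+, O-, B+, B-

Gametes from BO × BO give offspring ABO genotypes BB, BO, OO, i.e. phenotypes O, B.
Rh cross +/- × +/- → phenotypes Rh+, Rh-.
Combining independently: O+, O-, B+, B-.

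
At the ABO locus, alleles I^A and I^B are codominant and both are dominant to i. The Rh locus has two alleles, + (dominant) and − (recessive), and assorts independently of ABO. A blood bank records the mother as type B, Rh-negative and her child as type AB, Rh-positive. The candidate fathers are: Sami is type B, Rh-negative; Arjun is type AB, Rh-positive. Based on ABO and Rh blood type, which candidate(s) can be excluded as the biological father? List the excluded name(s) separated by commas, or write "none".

A candidate is excluded only if no genotype consistent with his phenotype could produce a type AB, Rh-positive child with a type B, Rh-negative mother.
Sami (type B, Rh-): no genotype consistent with that phenotype can produce a type-AB Rh+ child with a type-B mother.

Sami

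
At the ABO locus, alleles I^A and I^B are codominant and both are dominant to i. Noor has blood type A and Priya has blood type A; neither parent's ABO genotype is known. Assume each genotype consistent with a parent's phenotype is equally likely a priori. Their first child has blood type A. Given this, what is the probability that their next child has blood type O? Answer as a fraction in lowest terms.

Possible genotypes: Noor ∈ {I^A I^A, I^A i}; Priya ∈ {I^A I^A, I^A i}.
Weight each parental genotype pair by prior × P(type-A child):
  I^A I^A × I^A I^A: posterior weight 4/15; P(next child type O) = 0.
  I^A I^A × I^A i: posterior weight 4/15; P(next child type O) = 0.
  I^A i × I^A I^A: posterior weight 4/15; P(next child type O) = 0.
  I^A i × I^A i: posterior weight 1/5; P(next child type O) = 1/4.
Weighted sum = 1/20.

1/20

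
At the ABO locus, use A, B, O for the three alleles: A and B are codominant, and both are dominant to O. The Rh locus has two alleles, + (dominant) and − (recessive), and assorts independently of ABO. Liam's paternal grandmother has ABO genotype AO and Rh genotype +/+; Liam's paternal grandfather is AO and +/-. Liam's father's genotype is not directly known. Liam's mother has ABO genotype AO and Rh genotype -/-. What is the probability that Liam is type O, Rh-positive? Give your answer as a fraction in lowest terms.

3/16

Liam's father's ABO genotype from AO × AO: 1/4 AA, 1/2 AO, 1/4 OO.
Crossing each possibility with the mother AO and summing P(type O): 1/4·0 + 1/2·1/4 + 1/4·1/2 = 1/4.
Similarly for Rh via the father's Rh distribution: P(Rh+) = 3/4.
Independent loci: 1/4 × 3/4 = 3/16.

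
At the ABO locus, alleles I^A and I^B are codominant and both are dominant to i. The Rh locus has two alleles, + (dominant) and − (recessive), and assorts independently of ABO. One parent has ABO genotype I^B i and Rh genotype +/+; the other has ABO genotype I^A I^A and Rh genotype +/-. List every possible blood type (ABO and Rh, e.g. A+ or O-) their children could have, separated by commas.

A+, AB+

Gametes from I^B i × I^A I^A give offspring ABO genotypes I^A I^B, I^A i, i.e. phenotypes A, AB.
Rh cross +/+ × +/- → phenotypes Rh+.
Combining independently: A+, AB+.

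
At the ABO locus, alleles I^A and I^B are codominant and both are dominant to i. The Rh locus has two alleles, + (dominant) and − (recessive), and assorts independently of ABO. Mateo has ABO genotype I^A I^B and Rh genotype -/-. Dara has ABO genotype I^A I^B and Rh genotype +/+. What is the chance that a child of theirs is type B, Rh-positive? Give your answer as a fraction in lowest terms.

1/4

ABO cross I^A I^B × I^A I^B → offspring phenotypes: 1/4 A, 1/4 B, 1/2 AB.
Rh cross -/- × +/+ → 1 Rh+.
Independent loci: P(type B, Rh-positive) = 1/4 × 1 = 1/4.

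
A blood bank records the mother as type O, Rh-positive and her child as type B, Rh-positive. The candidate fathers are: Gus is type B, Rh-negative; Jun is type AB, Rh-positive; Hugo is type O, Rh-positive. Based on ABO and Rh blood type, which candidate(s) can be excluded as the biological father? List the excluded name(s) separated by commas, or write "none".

A candidate is excluded only if no genotype consistent with his phenotype could produce a type B, Rh-positive child with a type O, Rh-positive mother.
Hugo (type O, Rh+): no genotype consistent with that phenotype can produce a type-B Rh+ child with a type-O mother.

Hugo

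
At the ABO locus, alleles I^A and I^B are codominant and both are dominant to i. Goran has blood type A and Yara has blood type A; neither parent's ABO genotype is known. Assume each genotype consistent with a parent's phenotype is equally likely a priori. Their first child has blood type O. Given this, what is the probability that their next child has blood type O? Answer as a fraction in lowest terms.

1/4

Possible genotypes: Goran ∈ {I^A I^A, I^A i}; Yara ∈ {I^A I^A, I^A i}.
Weight each parental genotype pair by prior × P(type-O child):
  I^A i × I^A i: posterior weight 1; P(next child type O) = 1/4.
Weighted sum = 1/4.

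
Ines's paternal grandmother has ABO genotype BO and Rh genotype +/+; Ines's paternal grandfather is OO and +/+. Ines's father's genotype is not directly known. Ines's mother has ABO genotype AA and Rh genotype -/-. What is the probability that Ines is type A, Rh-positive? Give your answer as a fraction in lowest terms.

3/4

Ines's father's ABO genotype from BO × OO: 1/2 BO, 1/2 OO.
Crossing each possibility with the mother AA and summing P(type A): 1/2·1/2 + 1/2·1 = 3/4.
Similarly for Rh via the father's Rh distribution: P(Rh+) = 1.
Independent loci: 3/4 × 1 = 3/4.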